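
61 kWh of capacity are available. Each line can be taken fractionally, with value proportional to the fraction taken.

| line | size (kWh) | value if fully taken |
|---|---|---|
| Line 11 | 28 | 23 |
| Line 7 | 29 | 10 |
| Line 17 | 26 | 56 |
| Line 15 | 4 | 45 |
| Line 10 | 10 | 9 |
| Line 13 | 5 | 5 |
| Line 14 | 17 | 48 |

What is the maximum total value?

Best value per unit of size first: Line 15 45/4≈11.2, Line 14 48/17≈2.82, Line 17 56/26≈2.15, Line 13 5/5≈1, Line 10 9/10≈0.9, Line 11 23/28≈0.821, Line 7 10/29≈0.345.
Line 15: take in full, 4 kWh for value 45 → 57 left.
Line 14: take in full, 17 kWh for value 48 → 40 left.
Take all of Line 17 (26 kWh, value 56) → 14 kWh left.
Take all of Line 13 (5 kWh, value 5) → 9 kWh left.
Only 9 kWh remain; take 9/10 of Line 10 for value 9×9/10 = 8.1.
Total value = 162.1.

162.1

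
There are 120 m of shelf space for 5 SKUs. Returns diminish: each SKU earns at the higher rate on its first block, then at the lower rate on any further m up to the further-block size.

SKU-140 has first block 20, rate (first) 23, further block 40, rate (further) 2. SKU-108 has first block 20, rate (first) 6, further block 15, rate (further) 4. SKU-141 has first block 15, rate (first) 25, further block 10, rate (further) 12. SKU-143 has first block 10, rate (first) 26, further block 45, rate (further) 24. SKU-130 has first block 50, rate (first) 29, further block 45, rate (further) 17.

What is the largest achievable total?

3165

Treat each block as its own option and order by rate: SKU-130/T1 29 > SKU-143/T1 26 > SKU-141/T1 25 > SKU-143/T2 24 > SKU-140/T1 23 > SKU-130/T2 17 > SKU-141/T2 12 > SKU-108/T1 6 > SKU-108/T2 4 > SKU-140/T2 2.
Fill SKU-130 T1 block (50 at 29) ; 70 left.
SKU-143 T1 at 26: fill all 10 ; 60 left.
Fill SKU-141 T1 block (15 at 25) ; 45 left.
SKU-143 T2 at 24: fill all 45 ; 0 left.
Total = 29×50 + 26×10 + 25×15 + 24×45 = 3165.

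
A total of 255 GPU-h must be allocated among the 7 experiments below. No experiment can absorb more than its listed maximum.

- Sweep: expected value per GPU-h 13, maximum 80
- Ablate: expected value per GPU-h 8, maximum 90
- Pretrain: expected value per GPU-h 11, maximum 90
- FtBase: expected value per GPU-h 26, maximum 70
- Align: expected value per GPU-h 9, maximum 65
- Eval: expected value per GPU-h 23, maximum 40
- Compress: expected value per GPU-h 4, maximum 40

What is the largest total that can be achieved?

Order the experiments by expected value per GPU-h: FtBase 26 > Eval 23 > Sweep 13 > Pretrain 11 > Align 9 > Ablate 8 > Compress 4.
FtBase: +70 to 70 (cap) — 185 left.
Eval takes 40 to reach its cap of 40 — 145 left.
Sweep takes 80 to reach its cap of 80 — 65 left.
Only 65 left; Pretrain takes them to reach 65.
Total = 13×80 + 11×65 + 26×70 + 23×40 = 4495.

4495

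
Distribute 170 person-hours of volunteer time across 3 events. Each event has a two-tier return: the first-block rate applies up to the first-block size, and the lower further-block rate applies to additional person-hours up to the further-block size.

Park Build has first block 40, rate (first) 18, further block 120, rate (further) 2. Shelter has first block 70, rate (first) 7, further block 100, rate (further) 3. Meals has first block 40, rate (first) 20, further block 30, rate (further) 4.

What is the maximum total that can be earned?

Rank every tier by rate: Meals/first 20 > Park Build/first 18 > Shelter/first 7 > Meals/second 4 > Shelter/second 3 > Park Build/second 2.
Fill Meals first block (40 at 20) — 130 left.
Fill Park Build first block (40 at 18) — 90 left.
Shelter/first (7): +70 — 20 left.
20 remain; put them into Meals second at 4.
Total = 20×40 + 18×40 + 7×70 + 4×20 = 2090.

2090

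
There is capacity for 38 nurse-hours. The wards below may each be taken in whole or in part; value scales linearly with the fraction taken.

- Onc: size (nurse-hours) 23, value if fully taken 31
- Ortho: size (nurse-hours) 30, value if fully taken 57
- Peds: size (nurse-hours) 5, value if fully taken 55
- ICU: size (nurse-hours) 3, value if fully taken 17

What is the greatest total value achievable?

129

Sort by value density: Peds 55/5≈11, ICU 17/3≈5.67, Ortho 57/30≈1.9, Onc 31/23≈1.35.
All 5 nurse-hours of Peds fit (value 55) → 33 remain.
Take all of ICU (3 nurse-hours, value 17) → 30 nurse-hours left.
All 30 nurse-hours of Ortho fit (value 57) → 0 remain.
Total value = 129.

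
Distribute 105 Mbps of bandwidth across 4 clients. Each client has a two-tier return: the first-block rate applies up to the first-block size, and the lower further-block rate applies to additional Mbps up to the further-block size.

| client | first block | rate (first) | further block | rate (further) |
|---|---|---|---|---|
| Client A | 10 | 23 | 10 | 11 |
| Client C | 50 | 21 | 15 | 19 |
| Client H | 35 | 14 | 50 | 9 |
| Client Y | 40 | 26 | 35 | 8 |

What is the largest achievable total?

2415

Rank every tier by rate: Client Y/first 26 > Client A/first 23 > Client C/first 21 > Client C/second 19 > Client H/first 14 > Client A/second 11 > Client H/second 9 > Client Y/second 8.
Fill Client Y first block (40 at 26) — 65 left.
Client A/first (23): +10 — 55 left.
Client C/first (21): +50 — 5 left.
Client C second at 19: only 5 left, fill 5.
Total = 26×40 + 23×10 + 21×50 + 19×5 = 2415.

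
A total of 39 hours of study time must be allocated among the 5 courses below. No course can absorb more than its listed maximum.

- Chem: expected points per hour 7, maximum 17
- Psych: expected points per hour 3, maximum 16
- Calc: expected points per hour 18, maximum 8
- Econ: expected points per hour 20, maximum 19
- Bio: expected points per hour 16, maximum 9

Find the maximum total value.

Order the courses by expected points per hour: Econ 20 > Calc 18 > Bio 16 > Chem 7 > Psych 3.
Give Econ 19 to hit its cap of 19 — 20 left.
Give Calc 8 to hit its cap of 8 — 12 left.
Bio: +9 to 9 (cap) — 3 left.
Chem has room for 17 but only 3 remain, so it gets 3.
Total = 7×3 + 18×8 + 20×19 + 16×9 = 689.

689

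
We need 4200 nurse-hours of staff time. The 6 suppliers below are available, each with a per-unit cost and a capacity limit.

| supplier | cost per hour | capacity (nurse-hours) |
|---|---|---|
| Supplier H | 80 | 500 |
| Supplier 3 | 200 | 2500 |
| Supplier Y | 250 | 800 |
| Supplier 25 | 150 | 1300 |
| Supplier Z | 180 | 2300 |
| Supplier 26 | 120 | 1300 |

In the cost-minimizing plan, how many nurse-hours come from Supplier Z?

Use suppliers in increasing cost order.
Supplier H (80): use full 500 ; 3700 nurse-hours to go.
Supplier 26 at 120: take all 1300 nurse-hours ; 2400 still needed.
Take 1300 from Supplier 25 at 150 ; need 1100 more.
Supplier Z (180): take the remaining 1100 ; done.
Supplier 3, Supplier Y: unused.

1100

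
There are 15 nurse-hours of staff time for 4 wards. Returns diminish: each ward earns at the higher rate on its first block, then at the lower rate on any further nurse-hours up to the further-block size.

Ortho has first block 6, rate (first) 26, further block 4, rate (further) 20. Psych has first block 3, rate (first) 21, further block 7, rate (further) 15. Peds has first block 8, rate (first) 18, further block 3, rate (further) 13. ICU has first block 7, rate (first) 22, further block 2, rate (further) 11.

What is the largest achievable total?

352

Order all 8 blocks by rate: Ortho/tier1 26 > ICU/tier1 22 > Psych/tier1 21 > Ortho/tier2 20 > Peds/tier1 18 > Psych/tier2 15 > Peds/tier2 13 > ICU/tier2 11.
Ortho/tier1 (26): +6 ; 9 left.
ICU tier1 at 22: fill all 7 ; 2 left.
Psych/tier1: +2 of 3 at 21; pool empty.
Total = 26×6 + 22×7 + 21×2 = 352.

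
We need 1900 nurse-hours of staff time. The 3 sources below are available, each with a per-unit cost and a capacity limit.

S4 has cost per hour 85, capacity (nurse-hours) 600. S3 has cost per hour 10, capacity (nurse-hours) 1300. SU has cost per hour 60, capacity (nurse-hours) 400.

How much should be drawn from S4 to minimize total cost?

200

Use sources in increasing cost order.
S3 at 10: take all 1300 nurse-hours — 600 still needed.
SU (60): use full 400 — 200 nurse-hours to go.
S4 (85): take the remaining 200 — done.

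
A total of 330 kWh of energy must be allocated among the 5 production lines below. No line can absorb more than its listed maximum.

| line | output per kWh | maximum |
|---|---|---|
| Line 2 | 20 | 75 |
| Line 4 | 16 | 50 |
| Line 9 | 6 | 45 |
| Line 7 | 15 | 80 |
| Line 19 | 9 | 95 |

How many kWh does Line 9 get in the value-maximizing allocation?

30

Order the production lines by output per kWh: Line 2 20 > Line 4 16 > Line 7 15 > Line 19 9 > Line 9 6.
Line 2 takes 75 to reach its cap of 75 ; 255 left.
Line 4 takes 50 to reach its cap of 50 ; 205 left.
Line 7 takes 80 to reach its cap of 80 ; 125 left.
Line 19: +95 to 95 (cap) ; 30 left.
Line 9: +30 (room for 45) → 30. Pool exhausted.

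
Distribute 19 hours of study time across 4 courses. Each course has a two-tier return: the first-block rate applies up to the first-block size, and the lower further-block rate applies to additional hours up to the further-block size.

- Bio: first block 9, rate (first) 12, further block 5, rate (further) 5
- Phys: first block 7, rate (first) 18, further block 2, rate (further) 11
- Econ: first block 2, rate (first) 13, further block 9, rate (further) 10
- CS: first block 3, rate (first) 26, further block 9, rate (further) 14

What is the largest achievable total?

Treat each block as its own option and order by rate: CS/first 26 > Phys/first 18 > CS/second 14 > Econ/first 13 > Bio/first 12 > Phys/second 11 > Econ/second 10 > Bio/second 5.
CS/first (26): +3 → 16 left.
Fill Phys first block (7 at 18) → 9 left.
CS second at 14: fill all 9 → 0 left.
Total = 26×3 + 18×7 + 14×9 = 330.

330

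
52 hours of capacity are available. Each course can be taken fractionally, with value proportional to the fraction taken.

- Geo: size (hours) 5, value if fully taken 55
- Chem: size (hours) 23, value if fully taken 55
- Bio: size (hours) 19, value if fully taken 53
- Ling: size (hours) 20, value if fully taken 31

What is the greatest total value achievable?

170.75

Rank by value-to-size ratio: Geo 55/5≈11, Bio 53/19≈2.79, Chem 55/23≈2.39, Ling 31/20≈1.55.
Take all of Geo (5 hours, value 55) → 47 hours left.
Take all of Bio (19 hours, value 53) → 28 hours left.
Take all of Chem (23 hours, value 55) → 5 hours left.
Only 5 hours remain; take 5/20 of Ling for value 31×5/20 = 7.75.
Total value = 170.75.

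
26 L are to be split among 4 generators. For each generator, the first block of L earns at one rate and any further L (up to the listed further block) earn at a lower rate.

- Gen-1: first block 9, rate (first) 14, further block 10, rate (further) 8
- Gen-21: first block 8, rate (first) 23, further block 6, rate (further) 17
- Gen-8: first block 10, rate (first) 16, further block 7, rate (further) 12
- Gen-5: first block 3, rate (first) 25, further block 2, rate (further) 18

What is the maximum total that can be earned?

Order all 8 blocks by rate: Gen-5/first 25 > Gen-21/first 23 > Gen-5/second 18 > Gen-21/second 17 > Gen-8/first 16 > Gen-1/first 14 > Gen-8/second 12 > Gen-1/second 8.
Fill Gen-5 first block (3 at 25) ; 23 left.
Gen-21/first (23): +8 ; 15 left.
Gen-5/second (18): +2 ; 13 left.
Fill Gen-21 second block (6 at 17) ; 7 left.
Gen-8 first at 16: only 7 left, fill 7.
Total = 25×3 + 23×8 + 18×2 + 17×6 + 16×7 = 509.

509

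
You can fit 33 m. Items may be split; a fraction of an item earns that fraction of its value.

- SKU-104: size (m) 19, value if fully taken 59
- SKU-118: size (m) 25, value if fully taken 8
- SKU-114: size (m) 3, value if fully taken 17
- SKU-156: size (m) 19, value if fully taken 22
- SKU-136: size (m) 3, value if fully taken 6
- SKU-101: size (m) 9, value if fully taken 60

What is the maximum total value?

Sort by value density: SKU-101 60/9≈6.67, SKU-114 17/3≈5.67, SKU-104 59/19≈3.11, SKU-136 6/3≈2, SKU-156 22/19≈1.16, SKU-118 8/25≈0.32.
SKU-101: take in full, 9 m for value 60 → 24 left.
Take all of SKU-114 (3 m, value 17) → 21 m left.
All 19 m of SKU-104 fit (value 59) → 2 remain.
2 m left: a 2/3 share of SKU-136 gives 6×2/3 = 4.
Total value = 140.

140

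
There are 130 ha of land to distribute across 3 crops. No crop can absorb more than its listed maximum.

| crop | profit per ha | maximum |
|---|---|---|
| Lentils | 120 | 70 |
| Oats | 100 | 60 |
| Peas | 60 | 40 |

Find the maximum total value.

Order the crops by profit per ha: Lentils 120 > Oats 100 > Peas 60.
Give Lentils 70 to hit its cap of 70 ; 60 left.
Oats takes 60 to reach its cap of 60 ; 0 left.
Total = 120×70 + 100×60 = 14400.

14400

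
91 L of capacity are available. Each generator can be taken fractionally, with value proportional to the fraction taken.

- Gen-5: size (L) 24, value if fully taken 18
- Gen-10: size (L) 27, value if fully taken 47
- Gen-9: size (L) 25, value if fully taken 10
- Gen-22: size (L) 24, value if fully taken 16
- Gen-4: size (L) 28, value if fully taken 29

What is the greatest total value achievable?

Rank by value-to-size ratio: Gen-10 47/27≈1.74, Gen-4 29/28≈1.04, Gen-5 18/24≈0.75, Gen-22 16/24≈0.667, Gen-9 10/25≈0.4.
Take all of Gen-10 (27 L, value 47) → 64 L left.
Gen-4: take in full, 28 L for value 29 → 36 left.
Gen-5: take in full, 24 L for value 18 → 12 left.
12 L left: a 12/24 share of Gen-22 gives 16×12/24 = 8.
Total value = 102.

102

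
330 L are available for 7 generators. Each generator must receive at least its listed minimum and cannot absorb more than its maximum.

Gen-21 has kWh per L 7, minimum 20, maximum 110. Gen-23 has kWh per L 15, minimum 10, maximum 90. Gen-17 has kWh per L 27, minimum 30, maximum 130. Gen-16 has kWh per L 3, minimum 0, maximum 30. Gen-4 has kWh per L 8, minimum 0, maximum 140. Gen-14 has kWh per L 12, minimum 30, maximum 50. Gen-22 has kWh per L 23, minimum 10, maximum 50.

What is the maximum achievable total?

Meeting every minimum uses 20+10+30+0+0+30+10 = 100 L, leaving 230.
Highest kWh per L first: Gen-17 27 > Gen-22 23 > Gen-23 15 > Gen-14 12 > Gen-4 8 > Gen-21 7 > Gen-16 3.
Gen-17 takes 100 more to reach its cap of 130 → 130 left.
Give Gen-22 40 more to hit its cap of 50 → 90 left.
Gen-23 takes 80 more to reach its cap of 90 → 10 left.
Gen-14 has room for 20 more but only 10 remain, so it gets 40.
Total = 7×20 + 15×90 + 27×130 + 12×40 + 23×50 = 6630.

6630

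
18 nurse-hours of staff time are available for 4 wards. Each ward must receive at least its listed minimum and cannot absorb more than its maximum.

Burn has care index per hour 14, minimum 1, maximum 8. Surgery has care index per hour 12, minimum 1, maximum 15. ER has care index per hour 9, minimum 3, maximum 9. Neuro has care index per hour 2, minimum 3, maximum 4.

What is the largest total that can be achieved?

Meeting every minimum uses 1+1+3+3 = 8 nurse-hours, leaving 10.
Highest care index per hour first: Burn 14 > Surgery 12 > ER 9 > Neuro 2.
Burn takes 7 more to reach its cap of 8 — 3 left.
Only 3 left; Surgery takes them to reach 4.
Total = 14×8 + 12×4 + 9×3 + 2×3 = 193.

193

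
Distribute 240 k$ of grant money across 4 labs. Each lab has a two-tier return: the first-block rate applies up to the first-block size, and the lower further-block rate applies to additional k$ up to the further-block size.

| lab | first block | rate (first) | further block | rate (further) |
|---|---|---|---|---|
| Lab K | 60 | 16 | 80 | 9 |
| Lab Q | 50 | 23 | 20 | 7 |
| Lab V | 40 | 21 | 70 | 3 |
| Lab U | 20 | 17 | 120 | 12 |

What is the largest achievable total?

Treat each block as its own option and order by rate: Lab Q/tier1 23 > Lab V/tier1 21 > Lab U/tier1 17 > Lab K/tier1 16 > Lab U/tier2 12 > Lab K/tier2 9 > Lab Q/tier2 7 > Lab V/tier2 3.
Lab Q tier1 at 23: fill all 50 ; 190 left.
Lab V tier1 at 21: fill all 40 ; 150 left.
Lab U tier1 at 17: fill all 20 ; 130 left.
Lab K/tier1 (16): +60 ; 70 left.
Lab U tier2 at 12: only 70 left, fill 70.
Total = 23×50 + 21×40 + 17×20 + 16×60 + 12×70 = 4130.

4130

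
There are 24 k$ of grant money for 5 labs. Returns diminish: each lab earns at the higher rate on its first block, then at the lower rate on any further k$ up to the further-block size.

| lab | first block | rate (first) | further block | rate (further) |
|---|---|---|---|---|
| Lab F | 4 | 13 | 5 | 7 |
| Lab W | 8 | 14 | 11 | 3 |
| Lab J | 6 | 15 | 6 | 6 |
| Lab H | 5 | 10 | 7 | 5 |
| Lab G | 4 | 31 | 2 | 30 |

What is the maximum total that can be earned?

Rank every tier by rate: Lab G/tier1 31 > Lab G/tier2 30 > Lab J/tier1 15 > Lab W/tier1 14 > Lab F/tier1 13 > Lab H/tier1 10 > Lab F/tier2 7 > Lab J/tier2 6 > Lab H/tier2 5 > Lab W/tier2 3.
Lab G tier1 at 31: fill all 4 — 20 left.
Fill Lab G tier2 block (2 at 30) — 18 left.
Lab J/tier1 (15): +6 — 12 left.
Lab W/tier1 (14): +8 — 4 left.
Fill Lab F tier1 block (4 at 13) — 0 left.
Total = 31×4 + 30×2 + 15×6 + 14×8 + 13×4 = 438.

438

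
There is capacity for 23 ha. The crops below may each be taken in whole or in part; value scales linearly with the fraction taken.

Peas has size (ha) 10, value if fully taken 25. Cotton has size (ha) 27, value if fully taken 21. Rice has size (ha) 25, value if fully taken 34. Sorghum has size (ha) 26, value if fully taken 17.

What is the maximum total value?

42.68

Rank by value-to-size ratio: Peas 25/10≈2.5, Rice 34/25≈1.36, Cotton 21/27≈0.778, Sorghum 17/26≈0.654.
Take all of Peas (10 ha, value 25) → 13 ha left.
Fill the last 13 ha with part of Rice: 13/25 of it earns 17.68.
Total value = 42.68.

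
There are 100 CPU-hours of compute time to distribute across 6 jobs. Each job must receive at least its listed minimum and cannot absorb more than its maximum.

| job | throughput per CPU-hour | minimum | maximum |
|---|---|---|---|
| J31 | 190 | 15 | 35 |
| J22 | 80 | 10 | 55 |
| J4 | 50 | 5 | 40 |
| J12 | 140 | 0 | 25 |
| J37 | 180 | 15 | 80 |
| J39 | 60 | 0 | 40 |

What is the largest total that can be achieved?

Meeting every minimum uses 15+10+5+0+15+0 = 45 CPU-hours, leaving 55.
Rank by throughput per CPU-hour: J31 190 > J37 180 > J12 140 > J22 80 > J39 60 > J4 50.
J31: +20 to 35 (cap) — 35 left.
J37: +35 (room for 65) → 50. Pool exhausted.
Total = 190×35 + 80×10 + 50×5 + 180×50 = 16700.

16700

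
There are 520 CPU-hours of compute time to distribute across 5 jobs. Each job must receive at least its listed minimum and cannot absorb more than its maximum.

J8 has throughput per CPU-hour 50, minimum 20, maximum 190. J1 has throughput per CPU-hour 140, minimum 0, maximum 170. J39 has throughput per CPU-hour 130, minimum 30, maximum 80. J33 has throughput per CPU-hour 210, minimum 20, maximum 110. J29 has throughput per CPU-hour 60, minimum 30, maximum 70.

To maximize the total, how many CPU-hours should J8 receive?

Meeting every minimum uses 20+0+30+20+30 = 100 CPU-hours, leaving 420.
Rank by throughput per CPU-hour: J33 210 > J1 140 > J39 130 > J29 60 > J8 50.
J33 takes 90 more to reach its cap of 110 — 330 left.
Give J1 170 more to hit its cap of 170 — 160 left.
J39: +50 to 80 (cap) — 110 left.
J29 takes 40 more to reach its cap of 70 — 70 left.
J8: +70 (room for 170) → 90. Pool exhausted.

90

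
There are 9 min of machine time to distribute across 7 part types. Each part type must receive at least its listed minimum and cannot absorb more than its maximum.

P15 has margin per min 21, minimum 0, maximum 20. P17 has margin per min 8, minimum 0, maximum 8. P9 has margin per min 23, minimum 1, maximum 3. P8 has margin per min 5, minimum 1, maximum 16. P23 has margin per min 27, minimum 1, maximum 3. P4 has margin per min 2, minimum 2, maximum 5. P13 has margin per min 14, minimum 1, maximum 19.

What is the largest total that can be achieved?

150

Meeting every minimum uses 0+0+1+1+1+2+1 = 6 min, leaving 3.
Order the part types by margin per min: P23 27 > P9 23 > P15 21 > P13 14 > P17 8 > P8 5 > P4 2.
P23 takes 2 more to reach its cap of 3 → 1 left.
Only 1 left; P9 takes them to reach 2.
Total = 23×2 + 5×1 + 27×3 + 2×2 + 14×1 = 150.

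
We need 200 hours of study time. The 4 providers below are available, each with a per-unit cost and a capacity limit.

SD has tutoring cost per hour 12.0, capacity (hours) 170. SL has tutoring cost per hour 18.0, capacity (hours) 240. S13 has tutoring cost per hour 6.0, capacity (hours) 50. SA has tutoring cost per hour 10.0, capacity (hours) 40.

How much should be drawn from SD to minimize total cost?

Cheapest first:
S13 (6.0): use full 50 — 150 hours to go.
SA at 10.0: take all 40 hours — 110 still needed.
SD at 12.0: take 110 of its 170 — requirement met.
SL: unused.

110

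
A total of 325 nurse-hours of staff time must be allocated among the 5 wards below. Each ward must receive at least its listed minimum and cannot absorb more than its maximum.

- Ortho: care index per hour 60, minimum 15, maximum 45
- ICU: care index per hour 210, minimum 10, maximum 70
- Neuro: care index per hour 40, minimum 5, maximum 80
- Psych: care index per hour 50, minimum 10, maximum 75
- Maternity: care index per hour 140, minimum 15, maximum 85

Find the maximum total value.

Meeting every minimum uses 15+10+5+10+15 = 55 nurse-hours, leaving 270.
Highest care index per hour first: ICU 210 > Maternity 140 > Ortho 60 > Psych 50 > Neuro 40.
ICU takes 60 more to reach its cap of 70 → 210 left.
Maternity takes 70 more to reach its cap of 85 → 140 left.
Ortho: +30 to 45 (cap) → 110 left.
Psych: +65 to 75 (cap) → 45 left.
Only 45 left; Neuro takes them to reach 50.
Total = 60×45 + 210×70 + 40×50 + 50×75 + 140×85 = 35050.

35050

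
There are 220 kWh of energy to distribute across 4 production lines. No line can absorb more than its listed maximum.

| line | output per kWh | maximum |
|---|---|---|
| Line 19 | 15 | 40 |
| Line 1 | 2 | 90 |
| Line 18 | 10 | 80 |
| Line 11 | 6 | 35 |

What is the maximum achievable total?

Rank by output per kWh: Line 19 15 > Line 18 10 > Line 11 6 > Line 1 2.
Line 19 takes 40 to reach its cap of 40 — 180 left.
Line 18 takes 80 to reach its cap of 80 — 100 left.
Line 11: +35 to 35 (cap) — 65 left.
Line 1: +65 (room for 90) → 65. Pool exhausted.
Total = 15×40 + 2×65 + 10×80 + 6×35 = 1740.

1740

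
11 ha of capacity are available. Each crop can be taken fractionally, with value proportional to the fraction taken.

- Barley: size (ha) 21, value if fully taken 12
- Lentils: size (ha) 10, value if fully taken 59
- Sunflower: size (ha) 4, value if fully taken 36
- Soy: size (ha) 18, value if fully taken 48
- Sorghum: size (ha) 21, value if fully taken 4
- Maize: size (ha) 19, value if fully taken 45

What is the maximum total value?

Sort by value density: Sunflower 36/4≈9, Lentils 59/10≈5.9, Soy 48/18≈2.67, Maize 45/19≈2.37, Barley 12/21≈0.571, Sorghum 4/21≈0.19.
All 4 ha of Sunflower fit (value 36) → 7 remain.
Only 7 ha remain; take 7/10 of Lentils for value 59×7/10 = 41.3.
Total value = 77.3.

77.3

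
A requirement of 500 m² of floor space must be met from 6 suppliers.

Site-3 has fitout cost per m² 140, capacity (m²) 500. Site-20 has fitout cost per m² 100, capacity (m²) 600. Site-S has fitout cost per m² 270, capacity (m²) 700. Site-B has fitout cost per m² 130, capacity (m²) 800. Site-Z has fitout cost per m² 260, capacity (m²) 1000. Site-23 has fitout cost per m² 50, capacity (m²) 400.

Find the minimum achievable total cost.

30000

Use suppliers in increasing cost order.
Site-23 (50): use full 400 — 100 m² to go.
Site-20 at 100: take 100 of its 600 — requirement met.
Site-B, Site-3, Site-Z, Site-S: unused.
Cost = 400×50 + 100×100 = 30000.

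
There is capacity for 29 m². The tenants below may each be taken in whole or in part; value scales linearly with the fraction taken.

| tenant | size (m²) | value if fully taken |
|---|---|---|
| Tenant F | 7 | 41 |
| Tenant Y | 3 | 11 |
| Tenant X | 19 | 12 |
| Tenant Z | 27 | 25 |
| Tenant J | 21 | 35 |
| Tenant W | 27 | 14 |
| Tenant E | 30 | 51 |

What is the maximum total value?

Best value per unit of size first: Tenant F 41/7≈5.86, Tenant Y 11/3≈3.67, Tenant E 51/30≈1.7, Tenant J 35/21≈1.67, Tenant Z 25/27≈0.926, Tenant X 12/19≈0.632, Tenant W 14/27≈0.519.
Take all of Tenant F (7 m², value 41) — 22 m² left.
All 3 m² of Tenant Y fit (value 11) — 19 remain.
Only 19 m² remain; take 19/30 of Tenant E for value 51×19/30 = 32.3.
Total value = 84.3.

84.3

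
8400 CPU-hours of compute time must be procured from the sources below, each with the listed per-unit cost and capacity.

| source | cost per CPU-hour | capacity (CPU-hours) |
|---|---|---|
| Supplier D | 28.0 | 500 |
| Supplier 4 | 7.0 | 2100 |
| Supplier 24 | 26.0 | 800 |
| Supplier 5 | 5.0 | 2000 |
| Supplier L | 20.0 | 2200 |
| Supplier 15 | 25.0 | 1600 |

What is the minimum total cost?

Cheapest first:
Take 2000 from Supplier 5 at 5.0 → need 6400 more.
Take 2100 from Supplier 4 at 7.0 → need 4300 more.
Supplier L (20.0): use full 2200 → 2100 CPU-hours to go.
Supplier 15 (25.0): use full 1600 → 500 CPU-hours to go.
Supplier 24 at 26.0: take 500 of its 800 → requirement met.
Supplier D: unused.
Cost = 2000×5.0 + 2100×7.0 + 2200×20.0 + 1600×25.0 + 500×26.0 = 121700.

121700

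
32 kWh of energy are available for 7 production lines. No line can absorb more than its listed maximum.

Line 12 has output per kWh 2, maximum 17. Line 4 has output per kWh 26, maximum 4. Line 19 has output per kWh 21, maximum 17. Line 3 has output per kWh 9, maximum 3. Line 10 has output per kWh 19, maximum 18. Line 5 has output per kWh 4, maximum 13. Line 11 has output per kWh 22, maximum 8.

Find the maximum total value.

694

Order the production lines by output per kWh: Line 4 26 > Line 11 22 > Line 19 21 > Line 10 19 > Line 3 9 > Line 5 4 > Line 12 2.
Line 4 takes 4 to reach its cap of 4 — 28 left.
Line 11: +8 to 8 (cap) — 20 left.
Line 19 takes 17 to reach its cap of 17 — 3 left.
Line 10: +3 (room for 18) → 3. Pool exhausted.
Total = 26×4 + 21×17 + 19×3 + 22×8 = 694.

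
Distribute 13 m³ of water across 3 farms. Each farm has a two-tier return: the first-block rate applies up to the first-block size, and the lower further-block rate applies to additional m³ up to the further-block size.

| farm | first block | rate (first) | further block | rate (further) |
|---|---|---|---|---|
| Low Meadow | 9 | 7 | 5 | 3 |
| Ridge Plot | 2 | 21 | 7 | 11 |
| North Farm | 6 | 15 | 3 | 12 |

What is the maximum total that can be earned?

Treat each block as its own option and order by rate: Ridge Plot/T1 21 > North Farm/T1 15 > North Farm/T2 12 > Ridge Plot/T2 11 > Low Meadow/T1 7 > Low Meadow/T2 3.
Ridge Plot/T1 (21): +2 — 11 left.
North Farm/T1 (15): +6 — 5 left.
Fill North Farm T2 block (3 at 12) — 2 left.
Ridge Plot/T2: +2 of 7 at 11; pool empty.
Total = 21×2 + 15×6 + 12×3 + 11×2 = 190.

190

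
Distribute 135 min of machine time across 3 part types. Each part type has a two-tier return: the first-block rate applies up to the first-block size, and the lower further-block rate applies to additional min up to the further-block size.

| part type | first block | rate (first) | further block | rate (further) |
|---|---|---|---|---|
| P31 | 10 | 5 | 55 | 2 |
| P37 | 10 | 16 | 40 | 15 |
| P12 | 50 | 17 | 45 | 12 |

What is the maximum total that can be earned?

Order all 6 blocks by rate: P12/first 17 > P37/first 16 > P37/second 15 > P12/second 12 > P31/first 5 > P31/second 2.
Fill P12 first block (50 at 17) → 85 left.
Fill P37 first block (10 at 16) → 75 left.
P37 second at 15: fill all 40 → 35 left.
P12 second at 12: only 35 left, fill 35.
Total = 17×50 + 16×10 + 15×40 + 12×35 = 2030.

2030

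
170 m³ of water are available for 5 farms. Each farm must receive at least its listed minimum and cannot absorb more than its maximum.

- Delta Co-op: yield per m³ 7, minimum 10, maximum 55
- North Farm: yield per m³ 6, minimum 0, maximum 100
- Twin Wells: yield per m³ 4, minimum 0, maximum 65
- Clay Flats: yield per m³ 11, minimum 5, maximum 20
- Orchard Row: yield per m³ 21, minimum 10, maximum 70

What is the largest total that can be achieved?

Meeting every minimum uses 10+0+0+5+10 = 25 m³, leaving 145.
Highest yield per m³ first: Orchard Row 21 > Clay Flats 11 > Delta Co-op 7 > North Farm 6 > Twin Wells 4.
Orchard Row takes 60 more to reach its cap of 70 — 85 left.
Give Clay Flats 15 more to hit its cap of 20 — 70 left.
Delta Co-op: +45 to 55 (cap) — 25 left.
North Farm: +25 (room for 100) → 25. Pool exhausted.
Total = 7×55 + 6×25 + 11×20 + 21×70 = 2225.

2225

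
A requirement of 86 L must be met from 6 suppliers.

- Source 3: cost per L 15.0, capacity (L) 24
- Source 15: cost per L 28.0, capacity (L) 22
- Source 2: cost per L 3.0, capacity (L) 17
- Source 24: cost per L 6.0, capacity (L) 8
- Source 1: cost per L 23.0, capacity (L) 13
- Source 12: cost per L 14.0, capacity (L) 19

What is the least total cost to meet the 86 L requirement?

1164

Cheapest first:
Take 17 from Source 2 at 3.0 — need 69 more.
Take 8 from Source 24 at 6.0 — need 61 more.
Source 12 (14.0): use full 19 — 42 L to go.
Take 24 from Source 3 at 15.0 — need 18 more.
Source 1 at 23.0: take all 13 L — 5 still needed.
Source 15 at 28.0: take 5 of its 22 — requirement met.
Cost = 17×3.0 + 8×6.0 + 19×14.0 + 24×15.0 + 13×23.0 + 5×28.0 = 1164.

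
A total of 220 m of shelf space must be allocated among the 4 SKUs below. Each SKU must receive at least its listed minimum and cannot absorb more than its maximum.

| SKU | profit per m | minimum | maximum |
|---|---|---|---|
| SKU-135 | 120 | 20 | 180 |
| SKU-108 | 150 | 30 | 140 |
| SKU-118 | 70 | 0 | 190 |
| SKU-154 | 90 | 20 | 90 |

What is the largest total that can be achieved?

30000

Meeting every minimum uses 20+30+0+20 = 70 m, leaving 150.
Order the SKUs by profit per m: SKU-108 150 > SKU-135 120 > SKU-154 90 > SKU-118 70.
SKU-108: +110 to 140 (cap) — 40 left.
Only 40 left; SKU-135 takes them to reach 60.
Total = 120×60 + 150×140 + 90×20 = 30000.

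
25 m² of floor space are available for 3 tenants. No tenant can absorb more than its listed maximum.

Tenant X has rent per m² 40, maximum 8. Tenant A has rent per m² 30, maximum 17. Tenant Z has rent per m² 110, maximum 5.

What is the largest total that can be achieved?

1230

Rank by rent per m²: Tenant Z 110 > Tenant X 40 > Tenant A 30.
Tenant Z takes 5 to reach its cap of 5 ; 20 left.
Give Tenant X 8 to hit its cap of 8 ; 12 left.
Tenant A has room for 17 but only 12 remain, so it gets 12.
Total = 40×8 + 30×12 + 110×5 = 1230.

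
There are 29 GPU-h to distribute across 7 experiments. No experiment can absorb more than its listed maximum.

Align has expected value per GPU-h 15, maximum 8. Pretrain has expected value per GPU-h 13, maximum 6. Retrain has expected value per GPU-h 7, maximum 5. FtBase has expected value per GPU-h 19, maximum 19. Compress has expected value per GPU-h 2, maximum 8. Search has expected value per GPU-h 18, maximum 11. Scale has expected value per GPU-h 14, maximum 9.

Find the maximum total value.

541

Order the experiments by expected value per GPU-h: FtBase 19 > Search 18 > Align 15 > Scale 14 > Pretrain 13 > Retrain 7 > Compress 2.
FtBase: +19 to 19 (cap) → 10 left.
Search has room for 11 but only 10 remain, so it gets 10.
Total = 19×19 + 18×10 = 541.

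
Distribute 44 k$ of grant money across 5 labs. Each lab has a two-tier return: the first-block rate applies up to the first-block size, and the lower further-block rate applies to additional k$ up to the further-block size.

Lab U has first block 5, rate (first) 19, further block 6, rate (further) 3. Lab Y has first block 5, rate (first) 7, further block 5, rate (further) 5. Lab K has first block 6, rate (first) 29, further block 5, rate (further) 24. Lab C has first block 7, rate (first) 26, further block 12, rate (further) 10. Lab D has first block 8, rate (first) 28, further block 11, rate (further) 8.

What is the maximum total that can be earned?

Treat each block as its own option and order by rate: Lab K/tier1 29 > Lab D/tier1 28 > Lab C/tier1 26 > Lab K/tier2 24 > Lab U/tier1 19 > Lab C/tier2 10 > Lab D/tier2 8 > Lab Y/tier1 7 > Lab Y/tier2 5 > Lab U/tier2 3.
Lab K/tier1 (29): +6 — 38 left.
Fill Lab D tier1 block (8 at 28) — 30 left.
Fill Lab C tier1 block (7 at 26) — 23 left.
Fill Lab K tier2 block (5 at 24) — 18 left.
Lab U tier1 at 19: fill all 5 — 13 left.
Fill Lab C tier2 block (12 at 10) — 1 left.
Lab D/tier2: +1 of 11 at 8; pool empty.
Total = 29×6 + 28×8 + 26×7 + 24×5 + 19×5 + 10×12 + 8×1 = 923.

923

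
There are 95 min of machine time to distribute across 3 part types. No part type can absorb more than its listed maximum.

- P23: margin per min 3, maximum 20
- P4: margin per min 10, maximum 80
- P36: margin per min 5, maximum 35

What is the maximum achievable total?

Order the part types by margin per min: P4 10 > P36 5 > P23 3.
P4: +80 to 80 (cap) → 15 left.
Only 15 left; P36 takes them to reach 15.
Total = 10×80 + 5×15 = 875.

875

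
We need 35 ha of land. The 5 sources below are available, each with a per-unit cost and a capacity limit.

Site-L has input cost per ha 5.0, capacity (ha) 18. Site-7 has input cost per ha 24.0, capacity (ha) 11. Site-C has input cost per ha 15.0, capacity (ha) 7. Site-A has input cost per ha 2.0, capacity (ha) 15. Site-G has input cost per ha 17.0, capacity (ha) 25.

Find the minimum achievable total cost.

150

Cheapest first:
Take 15 from Site-A at 2.0 → need 20 more.
Take 18 from Site-L at 5.0 → need 2 more.
Site-C at 15.0: take 2 of its 7 → requirement met.
Site-G, Site-7: unused.
Cost = 15×2.0 + 18×5.0 + 2×15.0 = 150.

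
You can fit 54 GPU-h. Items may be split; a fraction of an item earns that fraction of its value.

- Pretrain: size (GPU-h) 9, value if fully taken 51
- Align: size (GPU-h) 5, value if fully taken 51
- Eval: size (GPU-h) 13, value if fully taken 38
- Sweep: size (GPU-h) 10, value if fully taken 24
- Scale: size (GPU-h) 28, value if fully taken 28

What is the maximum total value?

181

Best value per unit of size first: Align 51/5≈10.2, Pretrain 51/9≈5.67, Eval 38/13≈2.92, Sweep 24/10≈2.4, Scale 28/28≈1.
All 5 GPU-h of Align fit (value 51) → 49 remain.
All 9 GPU-h of Pretrain fit (value 51) → 40 remain.
All 13 GPU-h of Eval fit (value 38) → 27 remain.
Take all of Sweep (10 GPU-h, value 24) → 17 GPU-h left.
17 GPU-h left: a 17/28 share of Scale gives 28×17/28 = 17.
Total value = 181.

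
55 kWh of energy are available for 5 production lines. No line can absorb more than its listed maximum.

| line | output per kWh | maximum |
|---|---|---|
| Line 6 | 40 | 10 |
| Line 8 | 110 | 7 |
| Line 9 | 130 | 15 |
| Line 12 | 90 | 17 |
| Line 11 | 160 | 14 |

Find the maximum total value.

Highest output per kWh first: Line 11 160 > Line 9 130 > Line 8 110 > Line 12 90 > Line 6 40.
Line 11: +14 to 14 (cap) ; 41 left.
Give Line 9 15 to hit its cap of 15 ; 26 left.
Line 8: +7 to 7 (cap) ; 19 left.
Line 12: +17 to 17 (cap) ; 2 left.
Line 6 has room for 10 but only 2 remain, so it gets 2.
Total = 40×2 + 110×7 + 130×15 + 90×17 + 160×14 = 6570.

6570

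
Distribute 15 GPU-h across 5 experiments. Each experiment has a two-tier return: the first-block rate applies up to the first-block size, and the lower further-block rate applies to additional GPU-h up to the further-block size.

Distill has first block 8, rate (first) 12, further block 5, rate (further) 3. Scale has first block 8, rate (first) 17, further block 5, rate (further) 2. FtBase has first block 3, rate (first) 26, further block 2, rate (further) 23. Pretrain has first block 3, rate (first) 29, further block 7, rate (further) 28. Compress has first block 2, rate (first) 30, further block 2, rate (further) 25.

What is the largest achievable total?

Rank every tier by rate: Compress/tier1 30 > Pretrain/tier1 29 > Pretrain/tier2 28 > FtBase/tier1 26 > Compress/tier2 25 > FtBase/tier2 23 > Scale/tier1 17 > Distill/tier1 12 > Distill/tier2 3 > Scale/tier2 2.
Compress/tier1 (30): +2 — 13 left.
Fill Pretrain tier1 block (3 at 29) — 10 left.
Fill Pretrain tier2 block (7 at 28) — 3 left.
FtBase tier1 at 26: fill all 3 — 0 left.
Total = 30×2 + 29×3 + 28×7 + 26×3 = 421.

421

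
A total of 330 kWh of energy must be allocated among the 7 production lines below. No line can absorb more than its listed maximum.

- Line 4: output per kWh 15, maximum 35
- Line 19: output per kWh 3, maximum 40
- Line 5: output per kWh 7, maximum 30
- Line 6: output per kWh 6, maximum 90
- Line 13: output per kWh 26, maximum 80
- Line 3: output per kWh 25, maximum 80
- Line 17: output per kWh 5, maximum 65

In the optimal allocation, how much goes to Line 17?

15

Highest output per kWh first: Line 13 26 > Line 3 25 > Line 4 15 > Line 5 7 > Line 6 6 > Line 17 5 > Line 19 3.
Line 13: +80 to 80 (cap) — 250 left.
Give Line 3 80 to hit its cap of 80 — 170 left.
Give Line 4 35 to hit its cap of 35 — 135 left.
Give Line 5 30 to hit its cap of 30 — 105 left.
Give Line 6 90 to hit its cap of 90 — 15 left.
Line 17: +15 (room for 65) → 15. Pool exhausted.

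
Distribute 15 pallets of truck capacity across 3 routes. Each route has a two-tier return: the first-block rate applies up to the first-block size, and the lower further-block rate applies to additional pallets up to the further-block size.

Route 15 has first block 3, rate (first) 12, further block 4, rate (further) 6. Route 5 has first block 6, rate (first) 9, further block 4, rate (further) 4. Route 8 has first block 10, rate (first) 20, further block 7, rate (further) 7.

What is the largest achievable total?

Order all 6 blocks by rate: Route 8/tier1 20 > Route 15/tier1 12 > Route 5/tier1 9 > Route 8/tier2 7 > Route 15/tier2 6 > Route 5/tier2 4.
Fill Route 8 tier1 block (10 at 20) → 5 left.
Fill Route 15 tier1 block (3 at 12) → 2 left.
2 remain; put them into Route 5 tier1 at 9.
Total = 20×10 + 12×3 + 9×2 = 254.

254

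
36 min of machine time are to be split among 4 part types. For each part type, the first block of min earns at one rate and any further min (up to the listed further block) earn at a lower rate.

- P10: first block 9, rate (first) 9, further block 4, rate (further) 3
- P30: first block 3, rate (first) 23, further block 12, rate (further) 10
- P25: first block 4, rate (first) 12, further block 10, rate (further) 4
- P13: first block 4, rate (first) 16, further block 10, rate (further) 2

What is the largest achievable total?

Rank every tier by rate: P30/first 23 > P13/first 16 > P25/first 12 > P30/second 10 > P10/first 9 > P25/second 4 > P10/second 3 > P13/second 2.
Fill P30 first block (3 at 23) ; 33 left.
P13/first (16): +4 ; 29 left.
Fill P25 first block (4 at 12) ; 25 left.
Fill P30 second block (12 at 10) ; 13 left.
P10 first at 9: fill all 9 ; 4 left.
4 remain; put them into P25 second at 4.
Total = 23×3 + 16×4 + 12×4 + 10×12 + 9×9 + 4×4 = 398.

398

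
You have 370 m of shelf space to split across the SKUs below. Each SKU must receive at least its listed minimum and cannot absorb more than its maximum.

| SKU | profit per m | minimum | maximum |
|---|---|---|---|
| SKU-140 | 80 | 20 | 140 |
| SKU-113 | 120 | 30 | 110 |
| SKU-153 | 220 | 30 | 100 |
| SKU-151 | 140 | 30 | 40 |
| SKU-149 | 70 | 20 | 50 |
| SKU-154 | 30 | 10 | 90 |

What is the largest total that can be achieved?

Meeting every minimum uses 20+30+30+30+20+10 = 140 m, leaving 230.
Order the SKUs by profit per m: SKU-153 220 > SKU-151 140 > SKU-113 120 > SKU-140 80 > SKU-149 70 > SKU-154 30.
SKU-153 takes 70 more to reach its cap of 100 ; 160 left.
SKU-151: +10 to 40 (cap) ; 150 left.
SKU-113: +80 to 110 (cap) ; 70 left.
Only 70 left; SKU-140 takes them to reach 90.
Total = 80×90 + 120×110 + 220×100 + 140×40 + 70×20 + 30×10 = 49700.

49700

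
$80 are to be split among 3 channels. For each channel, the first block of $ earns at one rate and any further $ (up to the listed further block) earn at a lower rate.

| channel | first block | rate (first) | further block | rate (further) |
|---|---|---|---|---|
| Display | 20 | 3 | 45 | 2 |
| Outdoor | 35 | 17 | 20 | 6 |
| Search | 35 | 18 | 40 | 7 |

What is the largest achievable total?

1295

Treat each block as its own option and order by rate: Search/tier1 18 > Outdoor/tier1 17 > Search/tier2 7 > Outdoor/tier2 6 > Display/tier1 3 > Display/tier2 2.
Search tier1 at 18: fill all 35 ; 45 left.
Outdoor/tier1 (17): +35 ; 10 left.
Search/tier2: +10 of 40 at 7; pool empty.
Total = 18×35 + 17×35 + 7×10 = 1295.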